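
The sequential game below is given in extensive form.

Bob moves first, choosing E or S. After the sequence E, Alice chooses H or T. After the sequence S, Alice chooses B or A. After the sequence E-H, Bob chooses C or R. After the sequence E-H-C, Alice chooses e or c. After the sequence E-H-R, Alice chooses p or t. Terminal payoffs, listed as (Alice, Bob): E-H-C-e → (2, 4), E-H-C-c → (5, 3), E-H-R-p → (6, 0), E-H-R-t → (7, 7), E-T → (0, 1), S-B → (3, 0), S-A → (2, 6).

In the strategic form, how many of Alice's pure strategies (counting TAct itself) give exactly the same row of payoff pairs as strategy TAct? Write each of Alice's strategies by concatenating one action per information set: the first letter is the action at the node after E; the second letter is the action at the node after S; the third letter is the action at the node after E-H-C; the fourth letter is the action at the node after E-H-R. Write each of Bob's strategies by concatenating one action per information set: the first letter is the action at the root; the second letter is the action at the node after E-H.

Row for TAct (columns EC, ER, SC, SR): (0,1) (0,1) (2,6) (2,6).
Under TAct, Alice's choice at the node after E-H-C and at the node after E-H-R can never be reached regardless of what Bob does, so varying those choices leaves every outcome unchanged.
Holding the reachable choices fixed and varying the unreachable ones freely already gives 2 × 2 = 4 equivalent strategies.
No other strategy reproduces this row, so those 4 are the full class: TAep, TAet, TAcp, TAct.

4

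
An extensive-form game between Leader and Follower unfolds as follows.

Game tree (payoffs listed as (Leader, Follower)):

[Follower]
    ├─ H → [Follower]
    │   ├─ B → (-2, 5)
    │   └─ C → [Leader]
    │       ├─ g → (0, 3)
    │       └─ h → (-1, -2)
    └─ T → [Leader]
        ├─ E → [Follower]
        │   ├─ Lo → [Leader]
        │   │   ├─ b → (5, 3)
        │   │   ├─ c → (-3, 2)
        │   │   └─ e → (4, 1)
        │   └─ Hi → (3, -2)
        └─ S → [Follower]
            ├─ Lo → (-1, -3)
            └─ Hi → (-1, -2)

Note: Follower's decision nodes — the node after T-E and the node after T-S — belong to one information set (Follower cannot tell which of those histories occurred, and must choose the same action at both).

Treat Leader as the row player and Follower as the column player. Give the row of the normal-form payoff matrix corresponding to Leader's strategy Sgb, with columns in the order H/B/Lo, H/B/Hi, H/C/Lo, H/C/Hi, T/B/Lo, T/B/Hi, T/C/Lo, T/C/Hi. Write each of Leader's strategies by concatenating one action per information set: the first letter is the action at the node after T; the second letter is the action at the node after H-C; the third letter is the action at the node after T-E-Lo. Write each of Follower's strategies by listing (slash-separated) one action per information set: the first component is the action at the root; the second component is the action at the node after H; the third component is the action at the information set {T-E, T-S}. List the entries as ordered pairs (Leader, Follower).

vs H/B/Lo: Follower plays H → Follower plays B at [H] → (-2, 5)
vs H/B/Hi: Follower plays H → Follower plays B at [H] → (-2, 5)
vs H/C/Lo: Follower plays H → Follower plays C at [H] → Leader plays g at [H-C] → (0, 3)
vs H/C/Hi: Follower plays H → Follower plays C at [H] → Leader plays g at [H-C] → (0, 3)
vs T/B/Lo: Follower plays T → Leader plays S at [T] → Follower plays Lo at [T-S] → (-1, -3)
vs T/B/Hi: Follower plays T → Leader plays S at [T] → Follower plays Hi at [T-S] → (-1, -2)
vs T/C/Lo: Follower plays T → Leader plays S at [T] → Follower plays Lo at [T-S] → (-1, -3)
vs T/C/Hi: Follower plays T → Leader plays S at [T] → Follower plays Hi at [T-S] → (-1, -2)

(-2,5) (-2,5) (0,3) (0,3) (-1,-3) (-1,-2) (-1,-3) (-1,-2)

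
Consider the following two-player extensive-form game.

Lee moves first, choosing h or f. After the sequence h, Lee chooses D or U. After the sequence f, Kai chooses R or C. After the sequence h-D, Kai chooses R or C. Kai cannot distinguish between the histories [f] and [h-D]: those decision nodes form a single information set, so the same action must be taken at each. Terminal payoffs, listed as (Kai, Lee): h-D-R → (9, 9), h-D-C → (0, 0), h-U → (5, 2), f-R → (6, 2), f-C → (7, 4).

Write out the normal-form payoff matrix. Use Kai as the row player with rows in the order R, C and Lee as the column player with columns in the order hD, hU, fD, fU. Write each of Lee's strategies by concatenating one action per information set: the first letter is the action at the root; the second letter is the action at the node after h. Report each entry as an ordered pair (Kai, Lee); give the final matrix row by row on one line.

Row R: hD→(9,9), hU→(5,2), fD→(6,2), fU→(6,2)
Row C: hD→(0,0), hU→(5,2), fD→(7,4), fU→(7,4)

R: (9,9) (5,2) (6,2) (6,2) | C: (0,0) (5,2) (7,4) (7,4)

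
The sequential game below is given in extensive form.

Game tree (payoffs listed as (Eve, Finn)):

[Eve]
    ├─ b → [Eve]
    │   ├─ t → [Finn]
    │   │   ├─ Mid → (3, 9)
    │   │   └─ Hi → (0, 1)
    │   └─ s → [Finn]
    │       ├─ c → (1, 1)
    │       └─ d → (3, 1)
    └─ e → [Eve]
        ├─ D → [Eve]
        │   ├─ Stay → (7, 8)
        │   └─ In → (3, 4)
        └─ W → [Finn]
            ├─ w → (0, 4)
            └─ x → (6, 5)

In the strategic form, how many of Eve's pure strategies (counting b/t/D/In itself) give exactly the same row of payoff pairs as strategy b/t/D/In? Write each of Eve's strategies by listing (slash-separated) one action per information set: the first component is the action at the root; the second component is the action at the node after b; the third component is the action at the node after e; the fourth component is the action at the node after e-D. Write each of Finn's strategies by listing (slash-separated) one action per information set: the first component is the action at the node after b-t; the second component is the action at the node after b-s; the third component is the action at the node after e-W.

Row for b/t/D/In (columns Mid/c/w, Mid/c/x, Mid/d/w, Mid/d/x, Hi/c/w, Hi/c/x, Hi/d/w, Hi/d/x): (3,9) (3,9) (3,9) (3,9) (0,1) (0,1) (0,1) (0,1).
Under b/t/D/In, Eve's choice at the node after e and at the node after e-D can never be reached regardless of what Finn does, so varying those choices leaves every outcome unchanged.
Holding the reachable choices fixed and varying the unreachable ones freely already gives 2 × 2 = 4 equivalent strategies.
No other strategy reproduces this row, so those 4 are the full class: b/t/D/Stay, b/t/D/In, b/t/W/Stay, b/t/W/In.

4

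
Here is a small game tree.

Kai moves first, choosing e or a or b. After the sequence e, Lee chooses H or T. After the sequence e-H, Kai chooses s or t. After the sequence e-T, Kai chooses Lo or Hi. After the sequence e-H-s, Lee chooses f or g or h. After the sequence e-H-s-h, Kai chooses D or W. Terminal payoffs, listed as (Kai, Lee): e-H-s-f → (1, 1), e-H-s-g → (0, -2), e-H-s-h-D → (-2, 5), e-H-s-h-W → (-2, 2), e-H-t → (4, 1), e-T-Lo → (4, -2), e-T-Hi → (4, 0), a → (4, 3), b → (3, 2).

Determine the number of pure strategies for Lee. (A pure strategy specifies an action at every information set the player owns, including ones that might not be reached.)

6

Lee owns the node after e with actions {H, T} — two choices.
Lee owns the node after e-H-s with actions {f, g, h} — three choices.
A pure strategy fixes one action at each information set independently, so the count is the product 2 × 3 = 6.
(For reference, Kai has 24 pure strategies, giving a 6×24 normal-form matrix.)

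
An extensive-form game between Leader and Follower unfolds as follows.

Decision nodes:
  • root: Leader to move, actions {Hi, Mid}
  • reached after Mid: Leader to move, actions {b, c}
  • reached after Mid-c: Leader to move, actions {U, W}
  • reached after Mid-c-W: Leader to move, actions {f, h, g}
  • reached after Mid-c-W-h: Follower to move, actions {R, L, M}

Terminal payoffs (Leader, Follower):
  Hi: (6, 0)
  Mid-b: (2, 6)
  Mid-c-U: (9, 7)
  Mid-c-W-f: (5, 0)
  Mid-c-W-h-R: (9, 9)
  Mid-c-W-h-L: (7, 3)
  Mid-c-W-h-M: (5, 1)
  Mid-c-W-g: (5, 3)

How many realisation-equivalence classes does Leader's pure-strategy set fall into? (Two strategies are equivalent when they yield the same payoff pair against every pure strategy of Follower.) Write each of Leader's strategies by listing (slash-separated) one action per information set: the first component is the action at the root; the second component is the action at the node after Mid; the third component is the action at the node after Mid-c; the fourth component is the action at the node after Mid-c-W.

6

Leader has 24 pure strategies: Hi/b/U/f, Hi/b/U/h, Hi/b/U/g, Hi/b/W/f, Hi/b/W/h, Hi/b/W/g, Hi/c/U/f, Hi/c/U/h, Hi/c/U/g, Hi/c/W/f, Hi/c/W/h, Hi/c/W/g, Mid/b/U/f, Mid/b/U/h, Mid/b/U/g, Mid/b/W/f, Mid/b/W/h, Mid/b/W/g, Mid/c/U/f, Mid/c/U/h, Mid/c/U/g, Mid/c/W/f, Mid/c/W/h, Mid/c/W/g. Columns: R, L, M.
{Hi/b/U/f, Hi/b/U/h, Hi/b/U/g, Hi/b/W/f, Hi/b/W/h, Hi/b/W/g, Hi/c/U/f, Hi/c/U/h, Hi/c/U/g, Hi/c/W/f, Hi/c/W/h, Hi/c/W/g} → row (6,0) (6,0) (6,0)
{Mid/b/U/f, Mid/b/U/h, Mid/b/U/g, Mid/b/W/f, Mid/b/W/h, Mid/b/W/g} → row (2,6) (2,6) (2,6)
{Mid/c/U/f, Mid/c/U/h, Mid/c/U/g} → row (9,7) (9,7) (9,7)
{Mid/c/W/f} → row (5,0) (5,0) (5,0)
{Mid/c/W/h} → row (9,9) (7,3) (5,1)
{Mid/c/W/g} → row (5,3) (5,3) (5,3)
That's 6 distinct rows out of 24 strategies.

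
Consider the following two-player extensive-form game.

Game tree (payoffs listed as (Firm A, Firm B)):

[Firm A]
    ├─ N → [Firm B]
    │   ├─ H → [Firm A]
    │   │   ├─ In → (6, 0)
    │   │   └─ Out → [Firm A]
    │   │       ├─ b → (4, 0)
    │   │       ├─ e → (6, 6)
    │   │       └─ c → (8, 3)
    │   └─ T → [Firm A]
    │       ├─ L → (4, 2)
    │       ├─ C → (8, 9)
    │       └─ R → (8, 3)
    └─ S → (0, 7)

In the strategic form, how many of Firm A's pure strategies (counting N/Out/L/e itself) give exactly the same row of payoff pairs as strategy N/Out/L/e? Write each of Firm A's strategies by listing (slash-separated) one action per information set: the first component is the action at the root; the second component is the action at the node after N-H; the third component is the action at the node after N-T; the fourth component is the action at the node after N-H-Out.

1

Row for N/Out/L/e (columns H, T): (6,6) (4,2).
Every one of Firm A's information sets is on the play path for some reply by Firm B when Firm A follows N/Out/L/e.
Changing the action at any of them therefore changes at least one column, so only N/Out/L/e itself gives this row.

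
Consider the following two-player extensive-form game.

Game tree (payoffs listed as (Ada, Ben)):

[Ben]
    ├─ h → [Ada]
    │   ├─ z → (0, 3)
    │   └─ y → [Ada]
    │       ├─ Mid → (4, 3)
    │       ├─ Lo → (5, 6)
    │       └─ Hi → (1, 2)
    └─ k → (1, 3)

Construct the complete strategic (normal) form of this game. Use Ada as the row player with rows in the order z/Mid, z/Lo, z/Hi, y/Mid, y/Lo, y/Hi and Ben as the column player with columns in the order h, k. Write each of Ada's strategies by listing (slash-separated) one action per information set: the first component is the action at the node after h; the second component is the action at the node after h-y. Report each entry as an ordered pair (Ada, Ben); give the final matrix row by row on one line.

z/Mid: (0,3) (1,3) | z/Lo: (0,3) (1,3) | z/Hi: (0,3) (1,3) | y/Mid: (4,3) (1,3) | y/Lo: (5,6) (1,3) | y/Hi: (1,2) (1,3)

             h        k
z/Mid    (0,3)    (1,3)
 z/Lo    (0,3)    (1,3)
 z/Hi    (0,3)    (1,3)
y/Mid    (4,3)    (1,3)
 y/Lo    (5,6)    (1,3)
 y/Hi    (1,2)    (1,3)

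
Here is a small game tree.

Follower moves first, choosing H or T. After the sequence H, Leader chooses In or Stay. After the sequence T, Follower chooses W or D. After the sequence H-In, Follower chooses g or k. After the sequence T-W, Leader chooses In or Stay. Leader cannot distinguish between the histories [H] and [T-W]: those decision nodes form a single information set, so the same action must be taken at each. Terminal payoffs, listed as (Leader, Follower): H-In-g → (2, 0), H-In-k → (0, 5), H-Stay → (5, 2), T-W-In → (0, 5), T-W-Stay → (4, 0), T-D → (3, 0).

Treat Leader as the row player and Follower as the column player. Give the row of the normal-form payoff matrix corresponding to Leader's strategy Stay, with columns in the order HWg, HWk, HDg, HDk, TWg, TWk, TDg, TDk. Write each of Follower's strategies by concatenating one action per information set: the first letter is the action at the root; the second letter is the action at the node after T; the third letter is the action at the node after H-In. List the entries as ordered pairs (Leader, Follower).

vs HWg: Follower plays H → Leader plays Stay at [H] → (5, 2)
vs HWk: Follower plays H → Leader plays Stay at [H] → (5, 2)
vs HDg: Follower plays H → Leader plays Stay at [H] → (5, 2)
vs HDk: Follower plays H → Leader plays Stay at [H] → (5, 2)
vs TWg: Follower plays T → Follower plays W at [T] → Leader plays Stay at [T-W] → (4, 0)
vs TWk: Follower plays T → Follower plays W at [T] → Leader plays Stay at [T-W] → (4, 0)
vs TDg: Follower plays T → Follower plays D at [T] → (3, 0)
vs TDk: Follower plays T → Follower plays D at [T] → (3, 0)

(5,2) (5,2) (5,2) (5,2) (4,0) (4,0) (3,0) (3,0)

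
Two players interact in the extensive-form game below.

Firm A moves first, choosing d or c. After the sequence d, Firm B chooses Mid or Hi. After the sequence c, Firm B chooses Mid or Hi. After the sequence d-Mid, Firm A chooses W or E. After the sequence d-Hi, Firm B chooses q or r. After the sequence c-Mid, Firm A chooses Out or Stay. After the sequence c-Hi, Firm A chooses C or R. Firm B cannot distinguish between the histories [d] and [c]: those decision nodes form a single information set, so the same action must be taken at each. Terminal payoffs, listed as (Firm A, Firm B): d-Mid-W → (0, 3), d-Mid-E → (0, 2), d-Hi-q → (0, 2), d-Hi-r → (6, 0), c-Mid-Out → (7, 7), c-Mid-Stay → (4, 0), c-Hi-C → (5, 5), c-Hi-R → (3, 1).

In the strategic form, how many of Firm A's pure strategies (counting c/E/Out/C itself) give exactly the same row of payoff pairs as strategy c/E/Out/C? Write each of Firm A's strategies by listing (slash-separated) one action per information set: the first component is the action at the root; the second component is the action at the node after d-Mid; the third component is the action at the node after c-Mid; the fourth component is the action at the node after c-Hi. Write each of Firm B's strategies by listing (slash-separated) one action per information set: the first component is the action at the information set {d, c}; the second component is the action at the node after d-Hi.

2

Row for c/E/Out/C (columns Mid/q, Mid/r, Hi/q, Hi/r): (7,7) (7,7) (5,5) (5,5).
Under c/E/Out/C, Firm A's choice at the node after d-Mid can never be reached regardless of what Firm B does, so varying those choices leaves every outcome unchanged.
Holding the reachable choices fixed and varying the unreachable one freely already gives 2 equivalent strategies.
No other strategy reproduces this row, so those 2 are the full class: c/W/Out/C, c/E/Out/C.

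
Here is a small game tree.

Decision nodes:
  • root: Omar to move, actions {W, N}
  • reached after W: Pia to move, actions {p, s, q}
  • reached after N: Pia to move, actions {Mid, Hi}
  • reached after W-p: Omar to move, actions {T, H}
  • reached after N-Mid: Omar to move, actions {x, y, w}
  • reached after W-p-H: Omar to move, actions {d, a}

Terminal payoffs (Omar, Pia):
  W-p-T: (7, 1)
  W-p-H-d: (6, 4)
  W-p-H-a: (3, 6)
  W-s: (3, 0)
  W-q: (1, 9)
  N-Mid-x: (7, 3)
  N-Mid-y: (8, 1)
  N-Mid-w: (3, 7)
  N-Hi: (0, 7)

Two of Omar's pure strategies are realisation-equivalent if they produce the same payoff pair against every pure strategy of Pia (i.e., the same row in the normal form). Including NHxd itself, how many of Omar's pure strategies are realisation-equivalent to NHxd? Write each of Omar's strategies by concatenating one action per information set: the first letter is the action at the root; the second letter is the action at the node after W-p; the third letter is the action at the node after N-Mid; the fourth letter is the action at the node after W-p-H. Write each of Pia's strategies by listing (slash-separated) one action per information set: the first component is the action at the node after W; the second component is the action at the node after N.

4

Row for NHxd (columns p/Mid, p/Hi, s/Mid, s/Hi, q/Mid, q/Hi): (7,3) (0,7) (7,3) (0,7) (7,3) (0,7).
Under NHxd, Omar's choice at the node after W-p and at the node after W-p-H can never be reached regardless of what Pia does, so varying those choices leaves every outcome unchanged.
Holding the reachable choices fixed and varying the unreachable ones freely already gives 2 × 2 = 4 equivalent strategies.
No other strategy reproduces this row, so those 4 are the full class: NTxd, NTxa, NHxd, NHxa.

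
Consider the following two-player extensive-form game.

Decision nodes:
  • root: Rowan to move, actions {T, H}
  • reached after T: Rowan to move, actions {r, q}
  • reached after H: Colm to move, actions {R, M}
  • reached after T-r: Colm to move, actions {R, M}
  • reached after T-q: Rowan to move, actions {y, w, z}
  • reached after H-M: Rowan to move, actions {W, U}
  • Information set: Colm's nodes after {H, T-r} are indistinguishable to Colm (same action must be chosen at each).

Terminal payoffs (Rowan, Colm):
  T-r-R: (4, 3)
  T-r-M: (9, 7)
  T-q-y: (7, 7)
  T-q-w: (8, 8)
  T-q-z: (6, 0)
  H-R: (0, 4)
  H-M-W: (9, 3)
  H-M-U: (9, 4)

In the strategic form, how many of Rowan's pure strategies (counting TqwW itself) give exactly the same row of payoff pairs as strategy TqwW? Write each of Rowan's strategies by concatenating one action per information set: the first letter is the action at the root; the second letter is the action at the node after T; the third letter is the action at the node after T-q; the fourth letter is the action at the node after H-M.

Row for TqwW (columns R, M): (8,8) (8,8).
Under TqwW, Rowan's choice at the node after H-M can never be reached regardless of what Colm does, so varying those choices leaves every outcome unchanged.
Holding the reachable choices fixed and varying the unreachable one freely already gives 2 equivalent strategies.
No other strategy reproduces this row, so those 2 are the full class: TqwW, TqwU.

2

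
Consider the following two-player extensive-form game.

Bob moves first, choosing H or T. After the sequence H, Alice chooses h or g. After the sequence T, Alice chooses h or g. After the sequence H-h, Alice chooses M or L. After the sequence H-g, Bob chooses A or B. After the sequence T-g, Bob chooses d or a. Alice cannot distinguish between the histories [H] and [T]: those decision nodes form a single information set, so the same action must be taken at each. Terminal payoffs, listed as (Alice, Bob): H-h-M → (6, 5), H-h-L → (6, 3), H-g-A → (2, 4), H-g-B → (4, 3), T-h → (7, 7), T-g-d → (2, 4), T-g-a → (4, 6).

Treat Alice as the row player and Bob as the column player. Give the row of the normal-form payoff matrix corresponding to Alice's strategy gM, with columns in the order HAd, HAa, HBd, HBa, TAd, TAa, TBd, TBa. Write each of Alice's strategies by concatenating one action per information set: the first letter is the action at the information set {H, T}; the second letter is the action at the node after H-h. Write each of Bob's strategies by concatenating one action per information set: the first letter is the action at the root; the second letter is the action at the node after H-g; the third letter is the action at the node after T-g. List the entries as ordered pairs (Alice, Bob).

(2,4) (2,4) (4,3) (4,3) (2,4) (4,6) (2,4) (4,6)

vs HAd: Bob plays H → Alice plays g at [H] → Bob plays A at [H-g] → (2, 4)
vs HAa: Bob plays H → Alice plays g at [H] → Bob plays A at [H-g] → (2, 4)
vs HBd: Bob plays H → Alice plays g at [H] → Bob plays B at [H-g] → (4, 3)
vs HBa: Bob plays H → Alice plays g at [H] → Bob plays B at [H-g] → (4, 3)
vs TAd: Bob plays T → Alice plays g at [T] → Bob plays d at [T-g] → (2, 4)
vs TAa: Bob plays T → Alice plays g at [T] → Bob plays a at [T-g] → (4, 6)
vs TBd: Bob plays T → Alice plays g at [T] → Bob plays d at [T-g] → (2, 4)
vs TBa: Bob plays T → Alice plays g at [T] → Bob plays a at [T-g] → (4, 6)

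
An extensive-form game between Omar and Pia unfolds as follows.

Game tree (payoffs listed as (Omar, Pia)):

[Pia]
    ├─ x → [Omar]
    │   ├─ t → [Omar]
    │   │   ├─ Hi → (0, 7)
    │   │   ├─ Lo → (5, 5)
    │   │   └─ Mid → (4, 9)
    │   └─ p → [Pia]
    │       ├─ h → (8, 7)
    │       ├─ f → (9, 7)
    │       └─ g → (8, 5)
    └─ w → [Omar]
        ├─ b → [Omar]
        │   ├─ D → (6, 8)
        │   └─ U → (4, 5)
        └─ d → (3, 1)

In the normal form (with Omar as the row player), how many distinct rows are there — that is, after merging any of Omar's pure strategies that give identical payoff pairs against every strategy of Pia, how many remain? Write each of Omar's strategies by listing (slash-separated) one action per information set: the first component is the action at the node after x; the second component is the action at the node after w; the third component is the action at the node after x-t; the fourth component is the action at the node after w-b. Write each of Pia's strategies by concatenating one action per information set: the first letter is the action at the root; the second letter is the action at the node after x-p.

Omar has 24 pure strategies: t/b/Hi/D, t/b/Hi/U, t/b/Lo/D, t/b/Lo/U, t/b/Mid/D, t/b/Mid/U, t/d/Hi/D, t/d/Hi/U, t/d/Lo/D, t/d/Lo/U, t/d/Mid/D, t/d/Mid/U, p/b/Hi/D, p/b/Hi/U, p/b/Lo/D, p/b/Lo/U, p/b/Mid/D, p/b/Mid/U, p/d/Hi/D, p/d/Hi/U, p/d/Lo/D, p/d/Lo/U, p/d/Mid/D, p/d/Mid/U. Columns: xh, xf, xg, wh, wf, wg.
{t/b/Hi/D} → row (0,7) (0,7) (0,7) (6,8) (6,8) (6,8)
{t/b/Hi/U} → row (0,7) (0,7) (0,7) (4,5) (4,5) (4,5)
{t/b/Lo/D} → row (5,5) (5,5) (5,5) (6,8) (6,8) (6,8)
{t/b/Lo/U} → row (5,5) (5,5) (5,5) (4,5) (4,5) (4,5)
{t/b/Mid/D} → row (4,9) (4,9) (4,9) (6,8) (6,8) (6,8)
{t/b/Mid/U} → row (4,9) (4,9) (4,9) (4,5) (4,5) (4,5)
{t/d/Hi/D, t/d/Hi/U} → row (0,7) (0,7) (0,7) (3,1) (3,1) (3,1)
{t/d/Lo/D, t/d/Lo/U} → row (5,5) (5,5) (5,5) (3,1) (3,1) (3,1)
{t/d/Mid/D, t/d/Mid/U} → row (4,9) (4,9) (4,9) (3,1) (3,1) (3,1)
{p/b/Hi/D, p/b/Lo/D, p/b/Mid/D} → row (8,7) (9,7) (8,5) (6,8) (6,8) (6,8)
{p/b/Hi/U, p/b/Lo/U, p/b/Mid/U} → row (8,7) (9,7) (8,5) (4,5) (4,5) (4,5)
{p/d/Hi/D, p/d/Hi/U, p/d/Lo/D, p/d/Lo/U, p/d/Mid/D, p/d/Mid/U} → row (8,7) (9,7) (8,5) (3,1) (3,1) (3,1)
That's 12 distinct rows out of 24 strategies.

12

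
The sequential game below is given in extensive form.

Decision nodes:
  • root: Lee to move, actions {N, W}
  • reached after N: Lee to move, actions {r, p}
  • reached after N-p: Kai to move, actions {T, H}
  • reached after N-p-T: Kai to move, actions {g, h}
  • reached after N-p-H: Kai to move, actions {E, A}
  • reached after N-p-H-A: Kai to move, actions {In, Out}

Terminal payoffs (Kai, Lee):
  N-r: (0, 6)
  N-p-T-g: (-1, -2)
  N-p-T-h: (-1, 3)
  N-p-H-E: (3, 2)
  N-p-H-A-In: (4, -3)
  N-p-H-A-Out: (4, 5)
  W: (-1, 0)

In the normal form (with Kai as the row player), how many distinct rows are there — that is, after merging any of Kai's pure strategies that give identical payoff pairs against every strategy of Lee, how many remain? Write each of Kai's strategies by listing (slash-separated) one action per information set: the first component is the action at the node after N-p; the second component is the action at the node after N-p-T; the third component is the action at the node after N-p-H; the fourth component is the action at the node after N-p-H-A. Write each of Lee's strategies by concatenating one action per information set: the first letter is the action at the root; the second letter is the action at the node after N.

5

Kai has 16 pure strategies: T/g/E/In, T/g/E/Out, T/g/A/In, T/g/A/Out, T/h/E/In, T/h/E/Out, T/h/A/In, T/h/A/Out, H/g/E/In, H/g/E/Out, H/g/A/In, H/g/A/Out, H/h/E/In, H/h/E/Out, H/h/A/In, H/h/A/Out. Columns: Nr, Np, Wr, Wp.
{T/g/E/In, T/g/E/Out, T/g/A/In, T/g/A/Out} → row (0,6) (-1,-2) (-1,0) (-1,0)
{T/h/E/In, T/h/E/Out, T/h/A/In, T/h/A/Out} → row (0,6) (-1,3) (-1,0) (-1,0)
{H/g/E/In, H/g/E/Out, H/h/E/In, H/h/E/Out} → row (0,6) (3,2) (-1,0) (-1,0)
{H/g/A/In, H/h/A/In} → row (0,6) (4,-3) (-1,0) (-1,0)
{H/g/A/Out, H/h/A/Out} → row (0,6) (4,5) (-1,0) (-1,0)
That's 5 distinct rows out of 16 strategies.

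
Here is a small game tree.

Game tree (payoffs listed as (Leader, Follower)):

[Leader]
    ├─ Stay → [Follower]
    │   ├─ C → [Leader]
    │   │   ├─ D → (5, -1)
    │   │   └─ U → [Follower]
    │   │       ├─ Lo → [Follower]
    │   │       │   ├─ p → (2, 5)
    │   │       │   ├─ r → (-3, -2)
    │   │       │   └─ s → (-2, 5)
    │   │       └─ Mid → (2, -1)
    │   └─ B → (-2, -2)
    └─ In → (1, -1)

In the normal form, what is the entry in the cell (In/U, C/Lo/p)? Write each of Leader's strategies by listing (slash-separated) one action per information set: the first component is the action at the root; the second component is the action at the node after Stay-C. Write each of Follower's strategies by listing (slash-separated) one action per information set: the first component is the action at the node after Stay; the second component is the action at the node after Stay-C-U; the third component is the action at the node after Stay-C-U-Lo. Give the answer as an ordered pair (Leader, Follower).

Trace the play path from the root:
  Leader plays In
→ terminal payoff (1, -1).
(Leader's choice at the node after Stay-C is never reached on this path, so it doesn't affect the outcome.)

(1, -1)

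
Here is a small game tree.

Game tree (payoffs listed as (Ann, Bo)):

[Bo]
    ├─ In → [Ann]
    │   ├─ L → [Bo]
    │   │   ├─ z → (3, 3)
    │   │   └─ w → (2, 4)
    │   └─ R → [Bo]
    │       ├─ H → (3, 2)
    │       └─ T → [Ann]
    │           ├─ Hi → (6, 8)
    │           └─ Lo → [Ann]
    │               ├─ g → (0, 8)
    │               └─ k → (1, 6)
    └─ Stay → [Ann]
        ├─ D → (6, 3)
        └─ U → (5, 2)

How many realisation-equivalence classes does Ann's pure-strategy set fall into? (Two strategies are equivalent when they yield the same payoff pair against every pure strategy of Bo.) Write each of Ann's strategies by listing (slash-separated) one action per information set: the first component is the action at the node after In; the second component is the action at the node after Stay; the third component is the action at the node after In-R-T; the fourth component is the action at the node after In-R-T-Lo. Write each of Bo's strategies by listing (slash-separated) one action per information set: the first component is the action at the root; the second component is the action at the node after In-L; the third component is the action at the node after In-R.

8

Ann has 16 pure strategies: L/D/Hi/g, L/D/Hi/k, L/D/Lo/g, L/D/Lo/k, L/U/Hi/g, L/U/Hi/k, L/U/Lo/g, L/U/Lo/k, R/D/Hi/g, R/D/Hi/k, R/D/Lo/g, R/D/Lo/k, R/U/Hi/g, R/U/Hi/k, R/U/Lo/g, R/U/Lo/k. Columns: In/z/H, In/z/T, In/w/H, In/w/T, Stay/z/H, Stay/z/T, Stay/w/H, Stay/w/T.
{L/D/Hi/g, L/D/Hi/k, L/D/Lo/g, L/D/Lo/k} → row (3,3) (3,3) (2,4) (2,4) (6,3) (6,3) (6,3) (6,3)
{L/U/Hi/g, L/U/Hi/k, L/U/Lo/g, L/U/Lo/k} → row (3,3) (3,3) (2,4) (2,4) (5,2) (5,2) (5,2) (5,2)
{R/D/Hi/g, R/D/Hi/k} → row (3,2) (6,8) (3,2) (6,8) (6,3) (6,3) (6,3) (6,3)
{R/D/Lo/g} → row (3,2) (0,8) (3,2) (0,8) (6,3) (6,3) (6,3) (6,3)
{R/D/Lo/k} → row (3,2) (1,6) (3,2) (1,6) (6,3) (6,3) (6,3) (6,3)
{R/U/Hi/g, R/U/Hi/k} → row (3,2) (6,8) (3,2) (6,8) (5,2) (5,2) (5,2) (5,2)
{R/U/Lo/g} → row (3,2) (0,8) (3,2) (0,8) (5,2) (5,2) (5,2) (5,2)
{R/U/Lo/k} → row (3,2) (1,6) (3,2) (1,6) (5,2) (5,2) (5,2) (5,2)
That's 8 distinct rows out of 16 strategies.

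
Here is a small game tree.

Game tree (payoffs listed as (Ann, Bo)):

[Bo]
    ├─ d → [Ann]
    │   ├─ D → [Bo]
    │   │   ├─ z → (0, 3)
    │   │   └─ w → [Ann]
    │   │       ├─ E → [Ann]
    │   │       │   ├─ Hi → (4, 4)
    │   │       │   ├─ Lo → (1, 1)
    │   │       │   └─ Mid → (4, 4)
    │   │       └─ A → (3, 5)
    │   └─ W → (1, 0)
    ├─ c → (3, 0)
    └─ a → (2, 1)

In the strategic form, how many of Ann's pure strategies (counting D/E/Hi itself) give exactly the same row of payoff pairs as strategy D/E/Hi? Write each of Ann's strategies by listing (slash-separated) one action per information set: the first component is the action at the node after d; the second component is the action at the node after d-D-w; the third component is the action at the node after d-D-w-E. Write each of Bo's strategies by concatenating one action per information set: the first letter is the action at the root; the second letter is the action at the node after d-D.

2

Row for D/E/Hi (columns dz, dw, cz, cw, az, aw): (0,3) (4,4) (3,0) (3,0) (2,1) (2,1).
Every one of Ann's information sets is on the play path for some reply by Bo when Ann follows D/E/Hi.
Even so, D/E/Mid happens to produce the same payoff in every column — so 2 strategies share this row.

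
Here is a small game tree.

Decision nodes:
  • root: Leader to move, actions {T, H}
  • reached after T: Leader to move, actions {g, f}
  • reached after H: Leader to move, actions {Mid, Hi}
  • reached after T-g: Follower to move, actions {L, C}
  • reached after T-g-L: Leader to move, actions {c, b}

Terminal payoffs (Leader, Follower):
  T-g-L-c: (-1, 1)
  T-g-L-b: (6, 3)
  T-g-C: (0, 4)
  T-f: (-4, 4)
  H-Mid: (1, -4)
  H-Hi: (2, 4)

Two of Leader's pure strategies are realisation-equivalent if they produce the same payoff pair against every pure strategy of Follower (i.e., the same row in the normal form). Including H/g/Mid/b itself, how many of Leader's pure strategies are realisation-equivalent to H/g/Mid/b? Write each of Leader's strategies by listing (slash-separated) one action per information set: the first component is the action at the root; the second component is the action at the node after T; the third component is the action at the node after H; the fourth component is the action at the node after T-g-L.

Row for H/g/Mid/b (columns L, C): (1,-4) (1,-4).
Under H/g/Mid/b, Leader's choice at the node after T and at the node after T-g-L can never be reached regardless of what Follower does, so varying those choices leaves every outcome unchanged.
Holding the reachable choices fixed and varying the unreachable ones freely already gives 2 × 2 = 4 equivalent strategies.
No other strategy reproduces this row, so those 4 are the full class: H/g/Mid/c, H/g/Mid/b, H/f/Mid/c, H/f/Mid/b.

4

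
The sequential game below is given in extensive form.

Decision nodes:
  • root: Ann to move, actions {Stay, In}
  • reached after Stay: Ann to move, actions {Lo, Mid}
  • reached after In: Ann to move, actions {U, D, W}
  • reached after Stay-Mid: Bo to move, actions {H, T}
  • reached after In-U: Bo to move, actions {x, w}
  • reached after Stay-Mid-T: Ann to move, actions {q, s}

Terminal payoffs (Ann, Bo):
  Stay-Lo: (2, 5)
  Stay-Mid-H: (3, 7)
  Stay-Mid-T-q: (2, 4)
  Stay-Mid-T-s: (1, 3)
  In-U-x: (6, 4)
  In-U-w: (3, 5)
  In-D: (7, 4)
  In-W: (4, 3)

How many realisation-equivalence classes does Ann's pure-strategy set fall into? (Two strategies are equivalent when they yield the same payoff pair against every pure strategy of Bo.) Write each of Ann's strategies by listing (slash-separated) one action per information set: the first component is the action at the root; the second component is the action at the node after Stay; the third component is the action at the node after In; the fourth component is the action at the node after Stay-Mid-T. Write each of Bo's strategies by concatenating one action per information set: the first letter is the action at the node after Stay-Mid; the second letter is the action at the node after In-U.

6

Ann has 24 pure strategies: Stay/Lo/U/q, Stay/Lo/U/s, Stay/Lo/D/q, Stay/Lo/D/s, Stay/Lo/W/q, Stay/Lo/W/s, Stay/Mid/U/q, Stay/Mid/U/s, Stay/Mid/D/q, Stay/Mid/D/s, Stay/Mid/W/q, Stay/Mid/W/s, In/Lo/U/q, In/Lo/U/s, In/Lo/D/q, In/Lo/D/s, In/Lo/W/q, In/Lo/W/s, In/Mid/U/q, In/Mid/U/s, In/Mid/D/q, In/Mid/D/s, In/Mid/W/q, In/Mid/W/s. Columns: Hx, Hw, Tx, Tw.
{Stay/Lo/U/q, Stay/Lo/U/s, Stay/Lo/D/q, Stay/Lo/D/s, Stay/Lo/W/q, Stay/Lo/W/s} → row (2,5) (2,5) (2,5) (2,5)
{Stay/Mid/U/q, Stay/Mid/D/q, Stay/Mid/W/q} → row (3,7) (3,7) (2,4) (2,4)
{Stay/Mid/U/s, Stay/Mid/D/s, Stay/Mid/W/s} → row (3,7) (3,7) (1,3) (1,3)
{In/Lo/U/q, In/Lo/U/s, In/Mid/U/q, In/Mid/U/s} → row (6,4) (3,5) (6,4) (3,5)
{In/Lo/D/q, In/Lo/D/s, In/Mid/D/q, In/Mid/D/s} → row (7,4) (7,4) (7,4) (7,4)
{In/Lo/W/q, In/Lo/W/s, In/Mid/W/q, In/Mid/W/s} → row (4,3) (4,3) (4,3) (4,3)
That's 6 distinct rows out of 24 strategies.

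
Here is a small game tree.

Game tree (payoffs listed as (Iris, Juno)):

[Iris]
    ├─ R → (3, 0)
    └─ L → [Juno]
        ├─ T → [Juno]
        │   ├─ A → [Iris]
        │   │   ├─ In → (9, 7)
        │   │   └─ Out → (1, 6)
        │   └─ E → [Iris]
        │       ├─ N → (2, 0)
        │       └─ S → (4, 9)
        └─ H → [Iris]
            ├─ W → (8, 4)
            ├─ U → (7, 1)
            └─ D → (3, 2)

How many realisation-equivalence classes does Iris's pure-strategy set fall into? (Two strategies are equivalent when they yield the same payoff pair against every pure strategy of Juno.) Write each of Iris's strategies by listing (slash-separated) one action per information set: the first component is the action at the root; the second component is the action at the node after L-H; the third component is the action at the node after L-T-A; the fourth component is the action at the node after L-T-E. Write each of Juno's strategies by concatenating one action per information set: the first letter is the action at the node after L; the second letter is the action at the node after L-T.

13

Iris has 24 pure strategies: R/W/In/N, R/W/In/S, R/W/Out/N, R/W/Out/S, R/U/In/N, R/U/In/S, R/U/Out/N, R/U/Out/S, R/D/In/N, R/D/In/S, R/D/Out/N, R/D/Out/S, L/W/In/N, L/W/In/S, L/W/Out/N, L/W/Out/S, L/U/In/N, L/U/In/S, L/U/Out/N, L/U/Out/S, L/D/In/N, L/D/In/S, L/D/Out/N, L/D/Out/S. Columns: TA, TE, HA, HE.
{R/W/In/N, R/W/In/S, R/W/Out/N, R/W/Out/S, R/U/In/N, R/U/In/S, R/U/Out/N, R/U/Out/S, R/D/In/N, R/D/In/S, R/D/Out/N, R/D/Out/S} → row (3,0) (3,0) (3,0) (3,0)
{L/W/In/N} → row (9,7) (2,0) (8,4) (8,4)
{L/W/In/S} → row (9,7) (4,9) (8,4) (8,4)
{L/W/Out/N} → row (1,6) (2,0) (8,4) (8,4)
{L/W/Out/S} → row (1,6) (4,9) (8,4) (8,4)
{L/U/In/N} → row (9,7) (2,0) (7,1) (7,1)
{L/U/In/S} → row (9,7) (4,9) (7,1) (7,1)
{L/U/Out/N} → row (1,6) (2,0) (7,1) (7,1)
{L/U/Out/S} → row (1,6) (4,9) (7,1) (7,1)
{L/D/In/N} → row (9,7) (2,0) (3,2) (3,2)
{L/D/In/S} → row (9,7) (4,9) (3,2) (3,2)
{L/D/Out/N} → row (1,6) (2,0) (3,2) (3,2)
{L/D/Out/S} → row (1,6) (4,9) (3,2) (3,2)
That's 13 distinct rows out of 24 strategies.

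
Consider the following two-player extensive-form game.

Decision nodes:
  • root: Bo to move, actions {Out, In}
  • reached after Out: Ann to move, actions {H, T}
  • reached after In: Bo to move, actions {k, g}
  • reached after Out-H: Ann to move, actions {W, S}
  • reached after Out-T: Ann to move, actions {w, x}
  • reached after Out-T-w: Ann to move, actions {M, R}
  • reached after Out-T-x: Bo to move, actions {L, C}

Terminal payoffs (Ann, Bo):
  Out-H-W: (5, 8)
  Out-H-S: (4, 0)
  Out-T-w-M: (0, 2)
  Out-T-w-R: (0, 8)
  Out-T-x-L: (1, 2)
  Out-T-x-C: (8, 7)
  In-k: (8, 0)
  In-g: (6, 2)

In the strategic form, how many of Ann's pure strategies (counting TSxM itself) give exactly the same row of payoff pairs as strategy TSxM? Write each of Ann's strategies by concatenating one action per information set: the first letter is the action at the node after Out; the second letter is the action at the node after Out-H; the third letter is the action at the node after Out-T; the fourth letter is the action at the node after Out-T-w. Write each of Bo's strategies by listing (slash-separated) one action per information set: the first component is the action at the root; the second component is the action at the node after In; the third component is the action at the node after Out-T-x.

4

Row for TSxM (columns Out/k/L, Out/k/C, Out/g/L, Out/g/C, In/k/L, In/k/C, In/g/L, In/g/C): (1,2) (8,7) (1,2) (8,7) (8,0) (8,0) (6,2) (6,2).
Under TSxM, Ann's choice at the node after Out-H and at the node after Out-T-w can never be reached regardless of what Bo does, so varying those choices leaves every outcome unchanged.
Holding the reachable choices fixed and varying the unreachable ones freely already gives 2 × 2 = 4 equivalent strategies.
No other strategy reproduces this row, so those 4 are the full class: TWxM, TWxR, TSxM, TSxR.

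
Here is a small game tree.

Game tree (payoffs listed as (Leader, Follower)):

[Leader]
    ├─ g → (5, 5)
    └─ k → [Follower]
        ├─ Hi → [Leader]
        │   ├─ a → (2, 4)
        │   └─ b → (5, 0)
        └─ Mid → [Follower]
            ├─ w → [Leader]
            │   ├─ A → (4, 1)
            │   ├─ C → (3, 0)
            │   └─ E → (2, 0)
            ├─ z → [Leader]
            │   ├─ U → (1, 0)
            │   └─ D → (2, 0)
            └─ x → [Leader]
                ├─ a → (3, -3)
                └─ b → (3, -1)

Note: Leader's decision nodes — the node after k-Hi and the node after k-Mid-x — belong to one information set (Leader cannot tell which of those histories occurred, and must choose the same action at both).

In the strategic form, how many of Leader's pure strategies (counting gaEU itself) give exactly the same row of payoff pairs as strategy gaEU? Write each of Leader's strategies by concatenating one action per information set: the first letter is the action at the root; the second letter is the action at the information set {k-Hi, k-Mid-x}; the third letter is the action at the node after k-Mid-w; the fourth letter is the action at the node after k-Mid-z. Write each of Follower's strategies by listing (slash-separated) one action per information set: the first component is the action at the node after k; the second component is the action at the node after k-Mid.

12

Row for gaEU (columns Hi/w, Hi/z, Hi/x, Mid/w, Mid/z, Mid/x): (5,5) (5,5) (5,5) (5,5) (5,5) (5,5).
Under gaEU, Leader's choice at the information set {k-Hi, k-Mid-x} and at the node after k-Mid-w and at the node after k-Mid-z can never be reached regardless of what Follower does, so varying those choices leaves every outcome unchanged.
Holding the reachable choices fixed and varying the unreachable ones freely already gives 2 × 3 × 2 = 12 equivalent strategies.
No other strategy reproduces this row, so those 12 are the full class: gaAU, gaAD, gaCU, gaCD, gaEU, gaED, gbAU, gbAD, gbCU, gbCD, gbEU, gbED.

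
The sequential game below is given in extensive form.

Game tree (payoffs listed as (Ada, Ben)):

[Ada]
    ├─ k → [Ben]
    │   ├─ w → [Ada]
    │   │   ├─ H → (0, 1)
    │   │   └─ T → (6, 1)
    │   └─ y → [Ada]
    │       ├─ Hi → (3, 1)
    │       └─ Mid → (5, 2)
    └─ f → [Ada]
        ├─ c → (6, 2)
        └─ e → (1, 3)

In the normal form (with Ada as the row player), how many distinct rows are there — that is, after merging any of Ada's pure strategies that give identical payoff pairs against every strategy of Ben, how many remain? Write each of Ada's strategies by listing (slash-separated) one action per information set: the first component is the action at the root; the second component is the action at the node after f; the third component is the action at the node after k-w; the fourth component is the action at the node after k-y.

Ada has 16 pure strategies: k/c/H/Hi, k/c/H/Mid, k/c/T/Hi, k/c/T/Mid, k/e/H/Hi, k/e/H/Mid, k/e/T/Hi, k/e/T/Mid, f/c/H/Hi, f/c/H/Mid, f/c/T/Hi, f/c/T/Mid, f/e/H/Hi, f/e/H/Mid, f/e/T/Hi, f/e/T/Mid. Columns: w, y.
{k/c/H/Hi, k/e/H/Hi} → row (0,1) (3,1)
{k/c/H/Mid, k/e/H/Mid} → row (0,1) (5,2)
{k/c/T/Hi, k/e/T/Hi} → row (6,1) (3,1)
{k/c/T/Mid, k/e/T/Mid} → row (6,1) (5,2)
{f/c/H/Hi, f/c/H/Mid, f/c/T/Hi, f/c/T/Mid} → row (6,2) (6,2)
{f/e/H/Hi, f/e/H/Mid, f/e/T/Hi, f/e/T/Mid} → row (1,3) (1,3)
That's 6 distinct rows out of 16 strategies.

6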